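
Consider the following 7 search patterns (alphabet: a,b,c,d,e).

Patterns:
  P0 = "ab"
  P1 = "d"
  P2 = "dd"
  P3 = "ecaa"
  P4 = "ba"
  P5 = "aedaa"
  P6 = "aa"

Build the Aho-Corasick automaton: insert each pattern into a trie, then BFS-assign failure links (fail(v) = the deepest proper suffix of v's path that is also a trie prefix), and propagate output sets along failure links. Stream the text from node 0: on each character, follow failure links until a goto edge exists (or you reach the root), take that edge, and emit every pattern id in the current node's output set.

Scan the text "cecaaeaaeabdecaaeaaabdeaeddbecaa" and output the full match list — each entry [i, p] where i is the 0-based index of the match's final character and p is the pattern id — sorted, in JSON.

Construct AC machine:
Trie nodes:
  n0 'ε': a→1 b→9 d→3 e→5
  n1 'a': a→15 b→2 e→11
  n2 'ab': ·  ←P0
  n3 'd': d→4  ←P1
  n4 'dd': ·  ←P2
  n5 'e': c→6
  n6 'ec': a→7
  n7 'eca': a→8
  n8 'ecaa': ·  ←P3
  n9 'b': a→10
  n10 'ba': ·  ←P4
  n11 'ae': d→12
  n12 'aed': a→13
  n13 'aeda': a→14
  n14 'aedaa': ·  ←P5
  n15 'aa': ·  ←P6

Failure links (BFS by depth):
  fail(1) 'a': from fail(0)=0 chase 'a': 0 ⇒ 0;  out=∅∪out(0)=∅
  fail(3) 'd': from fail(0)=0 chase 'd': 0 ⇒ 0;  out={1}∪out(0)={1}
  fail(5) 'e': from fail(0)=0 chase 'e': 0 ⇒ 0;  out=∅∪out(0)=∅
  fail(9) 'b': from fail(0)=0 chase 'b': 0 ⇒ 0;  out=∅∪out(0)=∅
  fail(2) 'ab': from fail(1)=0 chase 'b': 0 ⇒ 9;  out={0}∪out(9)={0}
  fail(4) 'dd': from fail(3)=0 chase 'd': 0 ⇒ 3;  out={2}∪out(3)={1,2}
  fail(6) 'ec': from fail(5)=0 chase 'c': 0 ⇒ 0;  out=∅∪out(0)=∅
  fail(10) 'ba': from fail(9)=0 chase 'a': 0 ⇒ 1;  out={4}∪out(1)={4}
  fail(11) 'ae': from fail(1)=0 chase 'e': 0 ⇒ 5;  out=∅∪out(5)=∅
  fail(15) 'aa': from fail(1)=0 chase 'a': 0 ⇒ 1;  out={6}∪out(1)={6}
  fail(7) 'eca': from fail(6)=0 chase 'a': 0 ⇒ 1;  out=∅∪out(1)=∅
  fail(12) 'aed': from fail(11)=5 chase 'd': 5→0 ⇒ 3;  out=∅∪out(3)={1}
  fail(8) 'ecaa': from fail(7)=1 chase 'a': 1 ⇒ 15;  out={3}∪out(15)={3,6}
  fail(13) 'aeda': from fail(12)=3 chase 'a': 3→0 ⇒ 1;  out=∅∪out(1)=∅
  fail(14) 'aedaa': from fail(13)=1 chase 'a': 1 ⇒ 15;  out={5}∪out(15)={5,6}

Text stream:
[0] read 'c'  n0⇒n0
[1] read 'e'  n0⇒n5
[2] read 'c'  n5⇒n6
[3] read 'a'  n6⇒n7
[4] read 'a'  n7⇒n8  emit P3@[1:4],P6@[3:4]
[5] read 'e'  n8⇒n11 (fail-walked)
[6] read 'a'  n11⇒n1 (fail-walked)
[7] read 'a'  n1⇒n15  emit P6@[6:7]
[8] read 'e'  n15⇒n11 (fail-walked)
[9] read 'a'  n11⇒n1 (fail-walked)
[10] read 'b'  n1⇒n2  emit P0@[9:10]
[11] read 'd'  n2⇒n3 (fail-walked)  emit P1@[11:11]
[12] read 'e'  n3⇒n5 (fail-walked)
[13] read 'c'  n5⇒n6
[14] read 'a'  n6⇒n7
[15] read 'a'  n7⇒n8  emit P3@[12:15],P6@[14:15]
[16] read 'e'  n8⇒n11 (fail-walked)
[17] read 'a'  n11⇒n1 (fail-walked)
[18] read 'a'  n1⇒n15  emit P6@[17:18]
[19] read 'a'  n15⇒n15 (fail-walked)  emit P6@[18:19]
[20] read 'b'  n15⇒n2 (fail-walked)  emit P0@[19:20]
[21] read 'd'  n2⇒n3 (fail-walked)  emit P1@[21:21]
[22] read 'e'  n3⇒n5 (fail-walked)
[23] read 'a'  n5⇒n1 (fail-walked)
[24] read 'e'  n1⇒n11
[25] read 'd'  n11⇒n12  emit P1@[25:25]
[26] read 'd'  n12⇒n4 (fail-walked)  emit P1@[26:26],P2@[25:26]
[27] read 'b'  n4⇒n9 (fail-walked)
[28] read 'e'  n9⇒n5 (fail-walked)
[29] read 'c'  n5⇒n6
[30] read 'a'  n6⇒n7
[31] read 'a'  n7⇒n8  emit P3@[28:31],P6@[30:31]

All matches (sorted): [[4,3],[4,6],[7,6],[10,0],[11,1],[15,3],[15,6],[18,6],[19,6],[20,0],[21,1],[25,1],[26,1],[26,2],[31,3],[31,6]]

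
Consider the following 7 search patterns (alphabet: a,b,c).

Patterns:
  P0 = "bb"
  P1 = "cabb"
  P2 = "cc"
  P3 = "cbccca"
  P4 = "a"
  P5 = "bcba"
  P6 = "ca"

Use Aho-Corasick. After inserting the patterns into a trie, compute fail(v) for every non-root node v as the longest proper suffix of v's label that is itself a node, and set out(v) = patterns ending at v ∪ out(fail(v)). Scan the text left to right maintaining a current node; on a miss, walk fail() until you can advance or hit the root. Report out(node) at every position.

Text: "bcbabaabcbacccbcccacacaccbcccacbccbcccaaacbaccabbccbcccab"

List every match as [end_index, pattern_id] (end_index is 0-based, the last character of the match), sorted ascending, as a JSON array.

Construct AC machine:
Trie (insert patterns):
  n0 'ε': a→13 b→1 c→3
  n1 'b': b→2 c→14
  n2 'bb': ·  ←P0
  n3 'c': a→4 b→8 c→7
  n4 'ca': b→5  ←P6
  n5 'cab': b→6
  n6 'cabb': ·  ←P1
  n7 'cc': ·  ←P2
  n8 'cb': c→9
  n9 'cbc': c→10
  n10 'cbcc': c→11
  n11 'cbccc': a→12
  n12 'cbccca': ·  ←P3
  n13 'a': ·  ←P4
  n14 'bc': b→15
  n15 'bcb': a→16
  n16 'bcba': ·  ←P5

BFS fail/out derivation:
  n1('b'): parent n0 fail=0; on 'b' 0 → fail=0;  out ∅∪∅=∅
  n3('c'): parent n0 fail=0; on 'c' 0 → fail=0;  out ∅∪∅=∅
  n13('a'): parent n0 fail=0; on 'a' 0 → fail=0;  out {4}∪∅={4}
  n2('bb'): parent n1 fail=0; on 'b' 0 → fail=1;  out {0}∪∅={0}
  n4('ca'): parent n3 fail=0; on 'a' 0 → fail=13;  out {6}∪{4}={4,6}
  n7('cc'): parent n3 fail=0; on 'c' 0 → fail=3;  out {2}∪∅={2}
  n8('cb'): parent n3 fail=0; on 'b' 0 → fail=1;  out ∅∪∅=∅
  n14('bc'): parent n1 fail=0; on 'c' 0 → fail=3;  out ∅∪∅=∅
  n5('cab'): parent n4 fail=13; on 'b' 13→0 → fail=1;  out ∅∪∅=∅
  n9('cbc'): parent n8 fail=1; on 'c' 1 → fail=14;  out ∅∪∅=∅
  n15('bcb'): parent n14 fail=3; on 'b' 3 → fail=8;  out ∅∪∅=∅
  n6('cabb'): parent n5 fail=1; on 'b' 1 → fail=2;  out {1}∪{0}={0,1}
  n10('cbcc'): parent n9 fail=14; on 'c' 14→3 → fail=7;  out ∅∪{2}={2}
  n16('bcba'): parent n15 fail=8; on 'a' 8→1→0 → fail=13;  out {5}∪{4}={4,5}
  n11('cbccc'): parent n10 fail=7; on 'c' 7→3 → fail=7;  out ∅∪{2}={2}
  n12('cbccca'): parent n11 fail=7; on 'a' 7→3 → fail=4;  out {3}∪{4,6}={3,4,6}

Run:
[0] read 'b'  n0⇒n1
[1] read 'c'  n1⇒n14
[2] read 'b'  n14⇒n15
[3] read 'a'  n15⇒n16  ** P4@[3:3],P5@[0:3]
[4] read 'b'  n16⇒n1 ·f
[5] read 'a'  n1⇒n13 ·f  ** P4@[5:5]
[6] read 'a'  n13⇒n13 ·f  ** P4@[6:6]
[7] read 'b'  n13⇒n1 ·f
[8] read 'c'  n1⇒n14
[9] read 'b'  n14⇒n15
[10] read 'a'  n15⇒n16  ** P4@[10:10],P5@[7:10]
[11] read 'c'  n16⇒n3 ·f
[12] read 'c'  n3⇒n7  ** P2@[11:12]
[13] read 'c'  n7⇒n7 ·f  ** P2@[12:13]
[14] read 'b'  n7⇒n8 ·f
[15] read 'c'  n8⇒n9
[16] read 'c'  n9⇒n10  ** P2@[15:16]
[17] read 'c'  n10⇒n11  ** P2@[16:17]
[18] read 'a'  n11⇒n12  ** P3@[13:18],P4@[18:18],P6@[17:18]
[19] read 'c'  n12⇒n3 ·f
[20] read 'a'  n3⇒n4  ** P4@[20:20],P6@[19:20]
[21] read 'c'  n4⇒n3 ·f
[22] read 'a'  n3⇒n4  ** P4@[22:22],P6@[21:22]
[23] read 'c'  n4⇒n3 ·f
[24] read 'c'  n3⇒n7  ** P2@[23:24]
[25] read 'b'  n7⇒n8 ·f
[26] read 'c'  n8⇒n9
[27] read 'c'  n9⇒n10  ** P2@[26:27]
[28] read 'c'  n10⇒n11  ** P2@[27:28]
[29] read 'a'  n11⇒n12  ** P3@[24:29],P4@[29:29],P6@[28:29]
[30] read 'c'  n12⇒n3 ·f
[31] read 'b'  n3⇒n8
[32] read 'c'  n8⇒n9
[33] read 'c'  n9⇒n10  ** P2@[32:33]
[34] read 'b'  n10⇒n8 ·f
[35] read 'c'  n8⇒n9
[36] read 'c'  n9⇒n10  ** P2@[35:36]
[37] read 'c'  n10⇒n11  ** P2@[36:37]
[38] read 'a'  n11⇒n12  ** P3@[33:38],P4@[38:38],P6@[37:38]
[39] read 'a'  n12⇒n13 ·f  ** P4@[39:39]
[40] read 'a'  n13⇒n13 ·f  ** P4@[40:40]
[41] read 'c'  n13⇒n3 ·f
[42] read 'b'  n3⇒n8
[43] read 'a'  n8⇒n13 ·f  ** P4@[43:43]
[44] read 'c'  n13⇒n3 ·f
[45] read 'c'  n3⇒n7  ** P2@[44:45]
[46] read 'a'  n7⇒n4 ·f  ** P4@[46:46],P6@[45:46]
[47] read 'b'  n4⇒n5
[48] read 'b'  n5⇒n6  ** P0@[47:48],P1@[45:48]
[49] read 'c'  n6⇒n14 ·f
[50] read 'c'  n14⇒n7 ·f  ** P2@[49:50]
[51] read 'b'  n7⇒n8 ·f
[52] read 'c'  n8⇒n9
[53] read 'c'  n9⇒n10  ** P2@[52:53]
[54] read 'c'  n10⇒n11  ** P2@[53:54]
[55] read 'a'  n11⇒n12  ** P3@[50:55],P4@[55:55],P6@[54:55]
[56] read 'b'  n12⇒n5 ·f

Matches: [[3,4],[3,5],[5,4],[6,4],[10,4],[10,5],[12,2],[13,2],[16,2],[17,2],[18,3],[18,4],[18,6],[20,4],[20,6],[22,4],[22,6],[24,2],[27,2],[28,2],[29,3],[29,4],[29,6],[33,2],[36,2],[37,2],[38,3],[38,4],[38,6],[39,4],[40,4],[43,4],[45,2],[46,4],[46,6],[48,0],[48,1],[50,2],[53,2],[54,2],[55,3],[55,4],[55,6]]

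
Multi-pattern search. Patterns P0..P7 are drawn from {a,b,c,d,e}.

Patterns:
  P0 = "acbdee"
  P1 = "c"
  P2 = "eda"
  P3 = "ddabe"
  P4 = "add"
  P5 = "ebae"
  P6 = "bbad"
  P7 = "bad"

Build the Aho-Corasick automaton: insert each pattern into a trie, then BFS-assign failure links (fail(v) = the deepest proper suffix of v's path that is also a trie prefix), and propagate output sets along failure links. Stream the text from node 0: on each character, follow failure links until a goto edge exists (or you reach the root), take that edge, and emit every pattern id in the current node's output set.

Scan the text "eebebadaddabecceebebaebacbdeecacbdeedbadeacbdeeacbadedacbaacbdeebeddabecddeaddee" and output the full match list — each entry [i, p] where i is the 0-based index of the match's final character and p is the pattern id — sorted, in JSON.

Build automaton:
Trie (insert patterns):
  0='ε' goto a→1 b→21 c→7 d→11 e→8
  1='a' goto c→2 d→16
  2='ac' goto b→3
  3='acb' goto d→4
  4='acbd' goto e→5
  5='acbde' goto e→6
  6='acbdee' goto ·  [P0 ends]
  7='c' goto ·  [P1 ends]
  8='e' goto b→18 d→9
  9='ed' goto a→10
  10='eda' goto ·  [P2 ends]
  11='d' goto d→12
  12='dd' goto a→13
  13='dda' goto b→14
  14='ddab' goto e→15
  15='ddabe' goto ·  [P3 ends]
  16='ad' goto d→17
  17='add' goto ·  [P4 ends]
  18='eb' goto a→19
  19='eba' goto e→20
  20='ebae' goto ·  [P5 ends]
  21='b' goto a→25 b→22
  22='bb' goto a→23
  23='bba' goto d→24
  24='bbad' goto ·  [P6 ends]
  25='ba' goto d→26
  26='bad' goto ·  [P7 ends]

BFS fail/out derivation:
  n1('a'): parent n0 fail=0; on 'a' 0 → fail=0;  out ∅∪∅=∅
  n7('c'): parent n0 fail=0; on 'c' 0 → fail=0;  out {1}∪∅={1}
  n8('e'): parent n0 fail=0; on 'e' 0 → fail=0;  out ∅∪∅=∅
  n11('d'): parent n0 fail=0; on 'd' 0 → fail=0;  out ∅∪∅=∅
  n21('b'): parent n0 fail=0; on 'b' 0 → fail=0;  out ∅∪∅=∅
  n2('ac'): parent n1 fail=0; on 'c' 0 → fail=7;  out ∅∪{1}={1}
  n9('ed'): parent n8 fail=0; on 'd' 0 → fail=11;  out ∅∪∅=∅
  n12('dd'): parent n11 fail=0; on 'd' 0 → fail=11;  out ∅∪∅=∅
  n16('ad'): parent n1 fail=0; on 'd' 0 → fail=11;  out ∅∪∅=∅
  n18('eb'): parent n8 fail=0; on 'b' 0 → fail=21;  out ∅∪∅=∅
  n22('bb'): parent n21 fail=0; on 'b' 0 → fail=21;  out ∅∪∅=∅
  n25('ba'): parent n21 fail=0; on 'a' 0 → fail=1;  out ∅∪∅=∅
  n3('acb'): parent n2 fail=7; on 'b' 7→0 → fail=21;  out ∅∪∅=∅
  n10('eda'): parent n9 fail=11; on 'a' 11→0 → fail=1;  out {2}∪∅={2}
  n13('dda'): parent n12 fail=11; on 'a' 11→0 → fail=1;  out ∅∪∅=∅
  n17('add'): parent n16 fail=11; on 'd' 11 → fail=12;  out {4}∪∅={4}
  n19('eba'): parent n18 fail=21; on 'a' 21 → fail=25;  out ∅∪∅=∅
  n23('bba'): parent n22 fail=21; on 'a' 21 → fail=25;  out ∅∪∅=∅
  n26('bad'): parent n25 fail=1; on 'd' 1 → fail=16;  out {7}∪∅={7}
  n4('acbd'): parent n3 fail=21; on 'd' 21→0 → fail=11;  out ∅∪∅=∅
  n14('ddab'): parent n13 fail=1; on 'b' 1→0 → fail=21;  out ∅∪∅=∅
  n20('ebae'): parent n19 fail=25; on 'e' 25→1→0 → fail=8;  out {5}∪∅={5}
  n24('bbad'): parent n23 fail=25; on 'd' 25 → fail=26;  out {6}∪{7}={6,7}
  n5('acbde'): parent n4 fail=11; on 'e' 11→0 → fail=8;  out ∅∪∅=∅
  n15('ddabe'): parent n14 fail=21; on 'e' 21→0 → fail=8;  out {3}∪∅={3}
  n6('acbdee'): parent n5 fail=8; on 'e' 8→0 → fail=8;  out {0}∪∅={0}

Run:
[0] read 'e'  n0⇒n8
[1] read 'e'  n8⇒n8 ·f
[2] read 'b'  n8⇒n18
[3] read 'e'  n18⇒n8 ·f
[4] read 'b'  n8⇒n18
[5] read 'a'  n18⇒n19
[6] read 'd'  n19⇒n26 ·f  emit P7@[4:6]
[7] read 'a'  n26⇒n1 ·f
[8] read 'd'  n1⇒n16
[9] read 'd'  n16⇒n17  emit P4@[7:9]
[10] read 'a'  n17⇒n13 ·f
[11] read 'b'  n13⇒n14
[12] read 'e'  n14⇒n15  emit P3@[8:12]
[13] read 'c'  n15⇒n7 ·f  emit P1@[13:13]
[14] read 'c'  n7⇒n7 ·f  emit P1@[14:14]
[15] read 'e'  n7⇒n8 ·f
[16] read 'e'  n8⇒n8 ·f
[17] read 'b'  n8⇒n18
[18] read 'e'  n18⇒n8 ·f
[19] read 'b'  n8⇒n18
[20] read 'a'  n18⇒n19
[21] read 'e'  n19⇒n20  emit P5@[18:21]
[22] read 'b'  n20⇒n18 ·f
[23] read 'a'  n18⇒n19
[24] read 'c'  n19⇒n2 ·f  emit P1@[24:24]
[25] read 'b'  n2⇒n3
[26] read 'd'  n3⇒n4
[27] read 'e'  n4⇒n5
[28] read 'e'  n5⇒n6  emit P0@[23:28]
[29] read 'c'  n6⇒n7 ·f  emit P1@[29:29]
[30] read 'a'  n7⇒n1 ·f
[31] read 'c'  n1⇒n2  emit P1@[31:31]
[32] read 'b'  n2⇒n3
[33] read 'd'  n3⇒n4
[34] read 'e'  n4⇒n5
[35] read 'e'  n5⇒n6  emit P0@[30:35]
[36] read 'd'  n6⇒n9 ·f
[37] read 'b'  n9⇒n21 ·f
[38] read 'a'  n21⇒n25
[39] read 'd'  n25⇒n26  emit P7@[37:39]
[40] read 'e'  n26⇒n8 ·f
[41] read 'a'  n8⇒n1 ·f
[42] read 'c'  n1⇒n2  emit P1@[42:42]
[43] read 'b'  n2⇒n3
[44] read 'd'  n3⇒n4
[45] read 'e'  n4⇒n5
[46] read 'e'  n5⇒n6  emit P0@[41:46]
[47] read 'a'  n6⇒n1 ·f
[48] read 'c'  n1⇒n2  emit P1@[48:48]
[49] read 'b'  n2⇒n3
[50] read 'a'  n3⇒n25 ·f
[51] read 'd'  n25⇒n26  emit P7@[49:51]
[52] read 'e'  n26⇒n8 ·f
[53] read 'd'  n8⇒n9
[54] read 'a'  n9⇒n10  emit P2@[52:54]
[55] read 'c'  n10⇒n2 ·f  emit P1@[55:55]
[56] read 'b'  n2⇒n3
[57] read 'a'  n3⇒n25 ·f
[58] read 'a'  n25⇒n1 ·f
[59] read 'c'  n1⇒n2  emit P1@[59:59]
[60] read 'b'  n2⇒n3
[61] read 'd'  n3⇒n4
[62] read 'e'  n4⇒n5
[63] read 'e'  n5⇒n6  emit P0@[58:63]
[64] read 'b'  n6⇒n18 ·f
[65] read 'e'  n18⇒n8 ·f
[66] read 'd'  n8⇒n9
[67] read 'd'  n9⇒n12 ·f
[68] read 'a'  n12⇒n13
[69] read 'b'  n13⇒n14
[70] read 'e'  n14⇒n15  emit P3@[66:70]
[71] read 'c'  n15⇒n7 ·f  emit P1@[71:71]
[72] read 'd'  n7⇒n11 ·f
[73] read 'd'  n11⇒n12
[74] read 'e'  n12⇒n8 ·f
[75] read 'a'  n8⇒n1 ·f
[76] read 'd'  n1⇒n16
[77] read 'd'  n16⇒n17  emit P4@[75:77]
[78] read 'e'  n17⇒n8 ·f
[79] read 'e'  n8⇒n8 ·f

Result: [[6,7],[9,4],[12,3],[13,1],[14,1],[21,5],[24,1],[28,0],[29,1],[31,1],[35,0],[39,7],[42,1],[46,0],[48,1],[51,7],[54,2],[55,1],[59,1],[63,0],[70,3],[71,1],[77,4]]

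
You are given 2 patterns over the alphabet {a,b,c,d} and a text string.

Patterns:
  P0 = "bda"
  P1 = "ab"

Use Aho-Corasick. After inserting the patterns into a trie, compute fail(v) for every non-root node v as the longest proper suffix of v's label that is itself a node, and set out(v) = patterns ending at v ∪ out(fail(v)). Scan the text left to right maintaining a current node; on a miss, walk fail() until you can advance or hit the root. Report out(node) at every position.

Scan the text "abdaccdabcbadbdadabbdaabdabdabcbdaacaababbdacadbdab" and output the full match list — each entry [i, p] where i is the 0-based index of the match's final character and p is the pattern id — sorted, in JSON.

Construct AC machine:
Trie (insert patterns):
  0='ε' goto a→4 b→1
  1='b' goto d→2
  2='bd' goto a→3
  3='bda' goto ·  ←P0
  4='a' goto b→5
  5='ab' goto ·  ←P1

Failure links (BFS by depth):
  fail(1) 'b': from fail(0)=0 chase 'b': 0 ⇒ 0;  out=∅∪out(0)=∅
  fail(4) 'a': from fail(0)=0 chase 'a': 0 ⇒ 0;  out=∅∪out(0)=∅
  fail(2) 'bd': from fail(1)=0 chase 'd': 0 ⇒ 0;  out=∅∪out(0)=∅
  fail(5) 'ab': from fail(4)=0 chase 'b': 0 ⇒ 1;  out={1}∪out(1)={1}
  fail(3) 'bda': from fail(2)=0 chase 'a': 0 ⇒ 4;  out={0}∪out(4)={0}

Text stream:
[0] read 'a'  n0⇒n4
[1] read 'b'  n4⇒n5  ** P1@[0:1]
[2] read 'd'  n5⇒n2 ·f
[3] read 'a'  n2⇒n3  ** P0@[1:3]
[4] read 'c'  n3⇒n0 ·f
[5] read 'c'  n0⇒n0
[6] read 'd'  n0⇒n0
[7] read 'a'  n0⇒n4
[8] read 'b'  n4⇒n5  ** P1@[7:8]
[9] read 'c'  n5⇒n0 ·f
[10] read 'b'  n0⇒n1
[11] read 'a'  n1⇒n4 ·f
[12] read 'd'  n4⇒n0 ·f
[13] read 'b'  n0⇒n1
[14] read 'd'  n1⇒n2
[15] read 'a'  n2⇒n3  ** P0@[13:15]
[16] read 'd'  n3⇒n0 ·f
[17] read 'a'  n0⇒n4
[18] read 'b'  n4⇒n5  ** P1@[17:18]
[19] read 'b'  n5⇒n1 ·f
[20] read 'd'  n1⇒n2
[21] read 'a'  n2⇒n3  ** P0@[19:21]
[22] read 'a'  n3⇒n4 ·f
[23] read 'b'  n4⇒n5  ** P1@[22:23]
[24] read 'd'  n5⇒n2 ·f
[25] read 'a'  n2⇒n3  ** P0@[23:25]
[26] read 'b'  n3⇒n5 ·f  ** P1@[25:26]
[27] read 'd'  n5⇒n2 ·f
[28] read 'a'  n2⇒n3  ** P0@[26:28]
[29] read 'b'  n3⇒n5 ·f  ** P1@[28:29]
[30] read 'c'  n5⇒n0 ·f
[31] read 'b'  n0⇒n1
[32] read 'd'  n1⇒n2
[33] read 'a'  n2⇒n3  ** P0@[31:33]
[34] read 'a'  n3⇒n4 ·f
[35] read 'c'  n4⇒n0 ·f
[36] read 'a'  n0⇒n4
[37] read 'a'  n4⇒n4 ·f
[38] read 'b'  n4⇒n5  ** P1@[37:38]
[39] read 'a'  n5⇒n4 ·f
[40] read 'b'  n4⇒n5  ** P1@[39:40]
[41] read 'b'  n5⇒n1 ·f
[42] read 'd'  n1⇒n2
[43] read 'a'  n2⇒n3  ** P0@[41:43]
[44] read 'c'  n3⇒n0 ·f
[45] read 'a'  n0⇒n4
[46] read 'd'  n4⇒n0 ·f
[47] read 'b'  n0⇒n1
[48] read 'd'  n1⇒n2
[49] read 'a'  n2⇒n3  ** P0@[47:49]
[50] read 'b'  n3⇒n5 ·f  ** P1@[49:50]

Result: [[1,1],[3,0],[8,1],[15,0],[18,1],[21,0],[23,1],[25,0],[26,1],[28,0],[29,1],[33,0],[38,1],[40,1],[43,0],[49,0],[50,1]]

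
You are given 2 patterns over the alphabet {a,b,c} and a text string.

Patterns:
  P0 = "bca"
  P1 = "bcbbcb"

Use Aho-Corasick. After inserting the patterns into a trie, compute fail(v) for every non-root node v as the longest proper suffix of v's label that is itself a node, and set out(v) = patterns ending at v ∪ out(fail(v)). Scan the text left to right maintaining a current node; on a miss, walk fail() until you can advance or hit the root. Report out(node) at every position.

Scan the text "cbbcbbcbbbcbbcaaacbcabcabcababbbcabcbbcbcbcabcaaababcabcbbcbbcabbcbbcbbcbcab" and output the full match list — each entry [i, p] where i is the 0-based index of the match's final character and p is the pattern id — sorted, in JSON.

Build:
Trie nodes:
  0='ε' goto b→1
  1='b' goto c→2
  2='bc' goto a→3 b→4
  3='bca' goto ·  [P0 ends]
  4='bcb' goto b→5
  5='bcbb' goto c→6
  6='bcbbc' goto b→7
  7='bcbbcb' goto ·  [P1 ends]

Failure links (BFS by depth):
  n1('b'): parent n0 fail=0; on 'b' 0 → fail=0;  out ∅∪∅=∅
  n2('bc'): parent n1 fail=0; on 'c' 0 → fail=0;  out ∅∪∅=∅
  n3('bca'): parent n2 fail=0; on 'a' 0 → fail=0;  out {0}∪∅={0}
  n4('bcb'): parent n2 fail=0; on 'b' 0 → fail=1;  out ∅∪∅=∅
  n5('bcbb'): parent n4 fail=1; on 'b' 1→0 → fail=1;  out ∅∪∅=∅
  n6('bcbbc'): parent n5 fail=1; on 'c' 1 → fail=2;  out ∅∪∅=∅
  n7('bcbbcb'): parent n6 fail=2; on 'b' 2 → fail=4;  out {1}∪∅={1}

Text stream:
[0] read 'c'  n0⇒n0
[1] read 'b'  n0⇒n1
[2] read 'b'  n1⇒n1 ·f
[3] read 'c'  n1⇒n2
[4] read 'b'  n2⇒n4
[5] read 'b'  n4⇒n5
[6] read 'c'  n5⇒n6
[7] read 'b'  n6⇒n7  → match P1@[2:7]
[8] read 'b'  n7⇒n5 ·f
[9] read 'b'  n5⇒n1 ·f
[10] read 'c'  n1⇒n2
[11] read 'b'  n2⇒n4
[12] read 'b'  n4⇒n5
[13] read 'c'  n5⇒n6
[14] read 'a'  n6⇒n3 ·f  → match P0@[12:14]
[15] read 'a'  n3⇒n0 ·f
[16] read 'a'  n0⇒n0
[17] read 'c'  n0⇒n0
[18] read 'b'  n0⇒n1
[19] read 'c'  n1⇒n2
[20] read 'a'  n2⇒n3  → match P0@[18:20]
[21] read 'b'  n3⇒n1 ·f
[22] read 'c'  n1⇒n2
[23] read 'a'  n2⇒n3  → match P0@[21:23]
[24] read 'b'  n3⇒n1 ·f
[25] read 'c'  n1⇒n2
[26] read 'a'  n2⇒n3  → match P0@[24:26]
[27] read 'b'  n3⇒n1 ·f
[28] read 'a'  n1⇒n0 ·f
[29] read 'b'  n0⇒n1
[30] read 'b'  n1⇒n1 ·f
[31] read 'b'  n1⇒n1 ·f
[32] read 'c'  n1⇒n2
[33] read 'a'  n2⇒n3  → match P0@[31:33]
[34] read 'b'  n3⇒n1 ·f
[35] read 'c'  n1⇒n2
[36] read 'b'  n2⇒n4
[37] read 'b'  n4⇒n5
[38] read 'c'  n5⇒n6
[39] read 'b'  n6⇒n7  → match P1@[34:39]
[40] read 'c'  n7⇒n2 ·f
[41] read 'b'  n2⇒n4
[42] read 'c'  n4⇒n2 ·f
[43] read 'a'  n2⇒n3  → match P0@[41:43]
[44] read 'b'  n3⇒n1 ·f
[45] read 'c'  n1⇒n2
[46] read 'a'  n2⇒n3  → match P0@[44:46]
[47] read 'a'  n3⇒n0 ·f
[48] read 'a'  n0⇒n0
[49] read 'b'  n0⇒n1
[50] read 'a'  n1⇒n0 ·f
[51] read 'b'  n0⇒n1
[52] read 'c'  n1⇒n2
[53] read 'a'  n2⇒n3  → match P0@[51:53]
[54] read 'b'  n3⇒n1 ·f
[55] read 'c'  n1⇒n2
[56] read 'b'  n2⇒n4
[57] read 'b'  n4⇒n5
[58] read 'c'  n5⇒n6
[59] read 'b'  n6⇒n7  → match P1@[54:59]
[60] read 'b'  n7⇒n5 ·f
[61] read 'c'  n5⇒n6
[62] read 'a'  n6⇒n3 ·f  → match P0@[60:62]
[63] read 'b'  n3⇒n1 ·f
[64] read 'b'  n1⇒n1 ·f
[65] read 'c'  n1⇒n2
[66] read 'b'  n2⇒n4
[67] read 'b'  n4⇒n5
[68] read 'c'  n5⇒n6
[69] read 'b'  n6⇒n7  → match P1@[64:69]
[70] read 'b'  n7⇒n5 ·f
[71] read 'c'  n5⇒n6
[72] read 'b'  n6⇒n7  → match P1@[67:72]
[73] read 'c'  n7⇒n2 ·f
[74] read 'a'  n2⇒n3  → match P0@[72:74]
[75] read 'b'  n3⇒n1 ·f

Result: [[7,1],[14,0],[20,0],[23,0],[26,0],[33,0],[39,1],[43,0],[46,0],[53,0],[59,1],[62,0],[69,1],[72,1],[74,0]]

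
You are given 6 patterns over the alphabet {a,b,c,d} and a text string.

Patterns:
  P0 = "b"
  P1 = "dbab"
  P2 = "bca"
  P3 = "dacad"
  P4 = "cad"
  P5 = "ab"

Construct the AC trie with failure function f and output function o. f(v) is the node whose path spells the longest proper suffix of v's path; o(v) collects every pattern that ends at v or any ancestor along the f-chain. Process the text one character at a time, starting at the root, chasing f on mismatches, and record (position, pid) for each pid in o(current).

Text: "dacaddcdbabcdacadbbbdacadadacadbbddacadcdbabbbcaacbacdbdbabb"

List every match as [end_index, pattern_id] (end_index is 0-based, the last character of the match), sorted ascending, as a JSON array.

Build automaton:
Trie (insert patterns):
  0='ε' goto a→15 b→1 c→12 d→2
  1='b' goto c→6  ←P0
  2='d' goto a→8 b→3
  3='db' goto a→4
  4='dba' goto b→5
  5='dbab' goto ·  ←P1
  6='bc' goto a→7
  7='bca' goto ·  ←P2
  8='da' goto c→9
  9='dac' goto a→10
  10='daca' goto d→11
  11='dacad' goto ·  ←P3
  12='c' goto a→13
  13='ca' goto d→14
  14='cad' goto ·  ←P4
  15='a' goto b→16
  16='ab' goto ·  ←P5

Failure links (BFS by depth):
  fail(1) 'b': from fail(0)=0 chase 'b': 0 ⇒ 0;  out={0}∪out(0)={0}
  fail(2) 'd': from fail(0)=0 chase 'd': 0 ⇒ 0;  out=∅∪out(0)=∅
  fail(12) 'c': from fail(0)=0 chase 'c': 0 ⇒ 0;  out=∅∪out(0)=∅
  fail(15) 'a': from fail(0)=0 chase 'a': 0 ⇒ 0;  out=∅∪out(0)=∅
  fail(3) 'db': from fail(2)=0 chase 'b': 0 ⇒ 1;  out=∅∪out(1)={0}
  fail(6) 'bc': from fail(1)=0 chase 'c': 0 ⇒ 12;  out=∅∪out(12)=∅
  fail(8) 'da': from fail(2)=0 chase 'a': 0 ⇒ 15;  out=∅∪out(15)=∅
  fail(13) 'ca': from fail(12)=0 chase 'a': 0 ⇒ 15;  out=∅∪out(15)=∅
  fail(16) 'ab': from fail(15)=0 chase 'b': 0 ⇒ 1;  out={5}∪out(1)={0,5}
  fail(4) 'dba': from fail(3)=1 chase 'a': 1→0 ⇒ 15;  out=∅∪out(15)=∅
  fail(7) 'bca': from fail(6)=12 chase 'a': 12 ⇒ 13;  out={2}∪out(13)={2}
  fail(9) 'dac': from fail(8)=15 chase 'c': 15→0 ⇒ 12;  out=∅∪out(12)=∅
  fail(14) 'cad': from fail(13)=15 chase 'd': 15→0 ⇒ 2;  out={4}∪out(2)={4}
  fail(5) 'dbab': from fail(4)=15 chase 'b': 15 ⇒ 16;  out={1}∪out(16)={0,1,5}
  fail(10) 'daca': from fail(9)=12 chase 'a': 12 ⇒ 13;  out=∅∪out(13)=∅
  fail(11) 'dacad': from fail(10)=13 chase 'd': 13 ⇒ 14;  out={3}∪out(14)={3,4}

Text stream:
[0] read 'd'  n0⇒n2
[1] read 'a'  n2⇒n8
[2] read 'c'  n8⇒n9
[3] read 'a'  n9⇒n10
[4] read 'd'  n10⇒n11  → match P3@[0:4],P4@[2:4]
[5] read 'd'  n11⇒n2 (fail-walked)
[6] read 'c'  n2⇒n12 (fail-walked)
[7] read 'd'  n12⇒n2 (fail-walked)
[8] read 'b'  n2⇒n3  → match P0@[8:8]
[9] read 'a'  n3⇒n4
[10] read 'b'  n4⇒n5  → match P0@[10:10],P1@[7:10],P5@[9:10]
[11] read 'c'  n5⇒n6 (fail-walked)
[12] read 'd'  n6⇒n2 (fail-walked)
[13] read 'a'  n2⇒n8
[14] read 'c'  n8⇒n9
[15] read 'a'  n9⇒n10
[16] read 'd'  n10⇒n11  → match P3@[12:16],P4@[14:16]
[17] read 'b'  n11⇒n3 (fail-walked)  → match P0@[17:17]
[18] read 'b'  n3⇒n1 (fail-walked)  → match P0@[18:18]
[19] read 'b'  n1⇒n1 (fail-walked)  → match P0@[19:19]
[20] read 'd'  n1⇒n2 (fail-walked)
[21] read 'a'  n2⇒n8
[22] read 'c'  n8⇒n9
[23] read 'a'  n9⇒n10
[24] read 'd'  n10⇒n11  → match P3@[20:24],P4@[22:24]
[25] read 'a'  n11⇒n8 (fail-walked)
[26] read 'd'  n8⇒n2 (fail-walked)
[27] read 'a'  n2⇒n8
[28] read 'c'  n8⇒n9
[29] read 'a'  n9⇒n10
[30] read 'd'  n10⇒n11  → match P3@[26:30],P4@[28:30]
[31] read 'b'  n11⇒n3 (fail-walked)  → match P0@[31:31]
[32] read 'b'  n3⇒n1 (fail-walked)  → match P0@[32:32]
[33] read 'd'  n1⇒n2 (fail-walked)
[34] read 'd'  n2⇒n2 (fail-walked)
[35] read 'a'  n2⇒n8
[36] read 'c'  n8⇒n9
[37] read 'a'  n9⇒n10
[38] read 'd'  n10⇒n11  → match P3@[34:38],P4@[36:38]
[39] read 'c'  n11⇒n12 (fail-walked)
[40] read 'd'  n12⇒n2 (fail-walked)
[41] read 'b'  n2⇒n3  → match P0@[41:41]
[42] read 'a'  n3⇒n4
[43] read 'b'  n4⇒n5  → match P0@[43:43],P1@[40:43],P5@[42:43]
[44] read 'b'  n5⇒n1 (fail-walked)  → match P0@[44:44]
[45] read 'b'  n1⇒n1 (fail-walked)  → match P0@[45:45]
[46] read 'c'  n1⇒n6
[47] read 'a'  n6⇒n7  → match P2@[45:47]
[48] read 'a'  n7⇒n15 (fail-walked)
[49] read 'c'  n15⇒n12 (fail-walked)
[50] read 'b'  n12⇒n1 (fail-walked)  → match P0@[50:50]
[51] read 'a'  n1⇒n15 (fail-walked)
[52] read 'c'  n15⇒n12 (fail-walked)
[53] read 'd'  n12⇒n2 (fail-walked)
[54] read 'b'  n2⇒n3  → match P0@[54:54]
[55] read 'd'  n3⇒n2 (fail-walked)
[56] read 'b'  n2⇒n3  → match P0@[56:56]
[57] read 'a'  n3⇒n4
[58] read 'b'  n4⇒n5  → match P0@[58:58],P1@[55:58],P5@[57:58]
[59] read 'b'  n5⇒n1 (fail-walked)  → match P0@[59:59]

Result: [[4,3],[4,4],[8,0],[10,0],[10,1],[10,5],[16,3],[16,4],[17,0],[18,0],[19,0],[24,3],[24,4],[30,3],[30,4],[31,0],[32,0],[38,3],[38,4],[41,0],[43,0],[43,1],[43,5],[44,0],[45,0],[47,2],[50,0],[54,0],[56,0],[58,0],[58,1],[58,5],[59,0]]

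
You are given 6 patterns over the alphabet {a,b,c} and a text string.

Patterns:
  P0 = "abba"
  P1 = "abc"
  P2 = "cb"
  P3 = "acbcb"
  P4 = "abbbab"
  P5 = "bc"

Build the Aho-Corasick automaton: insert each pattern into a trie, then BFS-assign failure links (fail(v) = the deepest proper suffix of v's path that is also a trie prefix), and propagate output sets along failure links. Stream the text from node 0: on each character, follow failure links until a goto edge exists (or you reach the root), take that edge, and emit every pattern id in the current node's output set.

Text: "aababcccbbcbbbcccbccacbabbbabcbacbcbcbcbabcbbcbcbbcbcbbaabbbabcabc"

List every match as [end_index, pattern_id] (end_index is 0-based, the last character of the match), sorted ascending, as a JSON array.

Build:
Trie (insert patterns):
  0='ε' goto a→1 b→15 c→6
  1='a' goto b→2 c→8
  2='ab' goto b→3 c→5
  3='abb' goto a→4 b→12
  4='abba' goto ·  ←P0
  5='abc' goto ·  ←P1
  6='c' goto b→7
  7='cb' goto ·  ←P2
  8='ac' goto b→9
  9='acb' goto c→10
  10='acbc' goto b→11
  11='acbcb' goto ·  ←P3
  12='abbb' goto a→13
  13='abbba' goto b→14
  14='abbbab' goto ·  ←P4
  15='b' goto c→16
  16='bc' goto ·  ←P5

BFS fail/out derivation:
  fail(1) 'a': from fail(0)=0 chase 'a': 0 ⇒ 0;  out=∅∪out(0)=∅
  fail(6) 'c': from fail(0)=0 chase 'c': 0 ⇒ 0;  out=∅∪out(0)=∅
  fail(15) 'b': from fail(0)=0 chase 'b': 0 ⇒ 0;  out=∅∪out(0)=∅
  fail(2) 'ab': from fail(1)=0 chase 'b': 0 ⇒ 15;  out=∅∪out(15)=∅
  fail(7) 'cb': from fail(6)=0 chase 'b': 0 ⇒ 15;  out={2}∪out(15)={2}
  fail(8) 'ac': from fail(1)=0 chase 'c': 0 ⇒ 6;  out=∅∪out(6)=∅
  fail(16) 'bc': from fail(15)=0 chase 'c': 0 ⇒ 6;  out={5}∪out(6)={5}
  fail(3) 'abb': from fail(2)=15 chase 'b': 15→0 ⇒ 15;  out=∅∪out(15)=∅
  fail(5) 'abc': from fail(2)=15 chase 'c': 15 ⇒ 16;  out={1}∪out(16)={1,5}
  fail(9) 'acb': from fail(8)=6 chase 'b': 6 ⇒ 7;  out=∅∪out(7)={2}
  fail(4) 'abba': from fail(3)=15 chase 'a': 15→0 ⇒ 1;  out={0}∪out(1)={0}
  fail(10) 'acbc': from fail(9)=7 chase 'c': 7→15 ⇒ 16;  out=∅∪out(16)={5}
  fail(12) 'abbb': from fail(3)=15 chase 'b': 15→0 ⇒ 15;  out=∅∪out(15)=∅
  fail(11) 'acbcb': from fail(10)=16 chase 'b': 16→6 ⇒ 7;  out={3}∪out(7)={2,3}
  fail(13) 'abbba': from fail(12)=15 chase 'a': 15→0 ⇒ 1;  out=∅∪out(1)=∅
  fail(14) 'abbbab': from fail(13)=1 chase 'b': 1 ⇒ 2;  out={4}∪out(2)={4}

Scan:
[0] read 'a'  n0⇒n1
[1] read 'a'  n1⇒n1 (via fail)
[2] read 'b'  n1⇒n2
[3] read 'a'  n2⇒n1 (via fail)
[4] read 'b'  n1⇒n2
[5] read 'c'  n2⇒n5  → match P1@[3:5],P5@[4:5]
[6] read 'c'  n5⇒n6 (via fail)
[7] read 'c'  n6⇒n6 (via fail)
[8] read 'b'  n6⇒n7  → match P2@[7:8]
[9] read 'b'  n7⇒n15 (via fail)
[10] read 'c'  n15⇒n16  → match P5@[9:10]
[11] read 'b'  n16⇒n7 (via fail)  → match P2@[10:11]
[12] read 'b'  n7⇒n15 (via fail)
[13] read 'b'  n15⇒n15 (via fail)
[14] read 'c'  n15⇒n16  → match P5@[13:14]
[15] read 'c'  n16⇒n6 (via fail)
[16] read 'c'  n6⇒n6 (via fail)
[17] read 'b'  n6⇒n7  → match P2@[16:17]
[18] read 'c'  n7⇒n16 (via fail)  → match P5@[17:18]
[19] read 'c'  n16⇒n6 (via fail)
[20] read 'a'  n6⇒n1 (via fail)
[21] read 'c'  n1⇒n8
[22] read 'b'  n8⇒n9  → match P2@[21:22]
[23] read 'a'  n9⇒n1 (via fail)
[24] read 'b'  n1⇒n2
[25] read 'b'  n2⇒n3
[26] read 'b'  n3⇒n12
[27] read 'a'  n12⇒n13
[28] read 'b'  n13⇒n14  → match P4@[23:28]
[29] read 'c'  n14⇒n5 (via fail)  → match P1@[27:29],P5@[28:29]
[30] read 'b'  n5⇒n7 (via fail)  → match P2@[29:30]
[31] read 'a'  n7⇒n1 (via fail)
[32] read 'c'  n1⇒n8
[33] read 'b'  n8⇒n9  → match P2@[32:33]
[34] read 'c'  n9⇒n10  → match P5@[33:34]
[35] read 'b'  n10⇒n11  → match P2@[34:35],P3@[31:35]
[36] read 'c'  n11⇒n16 (via fail)  → match P5@[35:36]
[37] read 'b'  n16⇒n7 (via fail)  → match P2@[36:37]
[38] read 'c'  n7⇒n16 (via fail)  → match P5@[37:38]
[39] read 'b'  n16⇒n7 (via fail)  → match P2@[38:39]
[40] read 'a'  n7⇒n1 (via fail)
[41] read 'b'  n1⇒n2
[42] read 'c'  n2⇒n5  → match P1@[40:42],P5@[41:42]
[43] read 'b'  n5⇒n7 (via fail)  → match P2@[42:43]
[44] read 'b'  n7⇒n15 (via fail)
[45] read 'c'  n15⇒n16  → match P5@[44:45]
[46] read 'b'  n16⇒n7 (via fail)  → match P2@[45:46]
[47] read 'c'  n7⇒n16 (via fail)  → match P5@[46:47]
[48] read 'b'  n16⇒n7 (via fail)  → match P2@[47:48]
[49] read 'b'  n7⇒n15 (via fail)
[50] read 'c'  n15⇒n16  → match P5@[49:50]
[51] read 'b'  n16⇒n7 (via fail)  → match P2@[50:51]
[52] read 'c'  n7⇒n16 (via fail)  → match P5@[51:52]
[53] read 'b'  n16⇒n7 (via fail)  → match P2@[52:53]
[54] read 'b'  n7⇒n15 (via fail)
[55] read 'a'  n15⇒n1 (via fail)
[56] read 'a'  n1⇒n1 (via fail)
[57] read 'b'  n1⇒n2
[58] read 'b'  n2⇒n3
[59] read 'b'  n3⇒n12
[60] read 'a'  n12⇒n13
[61] read 'b'  n13⇒n14  → match P4@[56:61]
[62] read 'c'  n14⇒n5 (via fail)  → match P1@[60:62],P5@[61:62]
[63] read 'a'  n5⇒n1 (via fail)
[64] read 'b'  n1⇒n2
[65] read 'c'  n2⇒n5  → match P1@[63:65],P5@[64:65]

Matches: [[5,1],[5,5],[8,2],[10,5],[11,2],[14,5],[17,2],[18,5],[22,2],[28,4],[29,1],[29,5],[30,2],[33,2],[34,5],[35,2],[35,3],[36,5],[37,2],[38,5],[39,2],[42,1],[42,5],[43,2],[45,5],[46,2],[47,5],[48,2],[50,5],[51,2],[52,5],[53,2],[61,4],[62,1],[62,5],[65,1],[65,5]]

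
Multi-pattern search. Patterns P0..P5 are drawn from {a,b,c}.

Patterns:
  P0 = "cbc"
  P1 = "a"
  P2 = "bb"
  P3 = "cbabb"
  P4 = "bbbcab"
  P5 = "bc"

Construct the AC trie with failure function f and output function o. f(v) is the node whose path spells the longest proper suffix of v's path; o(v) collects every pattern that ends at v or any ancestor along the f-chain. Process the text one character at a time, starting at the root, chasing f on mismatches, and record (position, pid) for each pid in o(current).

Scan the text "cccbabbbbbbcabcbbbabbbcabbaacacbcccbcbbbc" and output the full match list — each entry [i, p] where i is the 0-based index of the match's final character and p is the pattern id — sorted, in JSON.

Construct AC machine:
Trie nodes:
  0='ε' goto a→4 b→5 c→1
  1='c' goto b→2
  2='cb' goto a→7 c→3
  3='cbc' goto ·  [P0 ends]
  4='a' goto ·  [P1 ends]
  5='b' goto b→6 c→14
  6='bb' goto b→10  [P2 ends]
  7='cba' goto b→8
  8='cbab' goto b→9
  9='cbabb' goto ·  [P3 ends]
  10='bbb' goto c→11
  11='bbbc' goto a→12
  12='bbbca' goto b→13
  13='bbbcab' goto ·  [P4 ends]
  14='bc' goto ·  [P5 ends]

BFS fail/out derivation:
  fail(1) 'c': from fail(0)=0 chase 'c': 0 ⇒ 0;  out=∅∪out(0)=∅
  fail(4) 'a': from fail(0)=0 chase 'a': 0 ⇒ 0;  out={1}∪out(0)={1}
  fail(5) 'b': from fail(0)=0 chase 'b': 0 ⇒ 0;  out=∅∪out(0)=∅
  fail(2) 'cb': from fail(1)=0 chase 'b': 0 ⇒ 5;  out=∅∪out(5)=∅
  fail(6) 'bb': from fail(5)=0 chase 'b': 0 ⇒ 5;  out={2}∪out(5)={2}
  fail(14) 'bc': from fail(5)=0 chase 'c': 0 ⇒ 1;  out={5}∪out(1)={5}
  fail(3) 'cbc': from fail(2)=5 chase 'c': 5 ⇒ 14;  out={0}∪out(14)={0,5}
  fail(7) 'cba': from fail(2)=5 chase 'a': 5→0 ⇒ 4;  out=∅∪out(4)={1}
  fail(10) 'bbb': from fail(6)=5 chase 'b': 5 ⇒ 6;  out=∅∪out(6)={2}
  fail(8) 'cbab': from fail(7)=4 chase 'b': 4→0 ⇒ 5;  out=∅∪out(5)=∅
  fail(11) 'bbbc': from fail(10)=6 chase 'c': 6→5 ⇒ 14;  out=∅∪out(14)={5}
  fail(9) 'cbabb': from fail(8)=5 chase 'b': 5 ⇒ 6;  out={3}∪out(6)={2,3}
  fail(12) 'bbbca': from fail(11)=14 chase 'a': 14→1→0 ⇒ 4;  out=∅∪out(4)={1}
  fail(13) 'bbbcab': from fail(12)=4 chase 'b': 4→0 ⇒ 5;  out={4}∪out(5)={4}

Run:
pos 0 'c': at 1
pos 1 'c': at 1 (via fail)
pos 2 'c': at 1 (via fail)
pos 3 'b': at 2
pos 4 'a': at 7  emit P1@[4:4]
pos 5 'b': at 8
pos 6 'b': at 9  emit P2@[5:6],P3@[2:6]
pos 7 'b': at 10 (via fail)  emit P2@[6:7]
pos 8 'b': at 10 (via fail)  emit P2@[7:8]
pos 9 'b': at 10 (via fail)  emit P2@[8:9]
pos 10 'b': at 10 (via fail)  emit P2@[9:10]
pos 11 'c': at 11  emit P5@[10:11]
pos 12 'a': at 12  emit P1@[12:12]
pos 13 'b': at 13  emit P4@[8:13]
pos 14 'c': at 14 (via fail)  emit P5@[13:14]
pos 15 'b': at 2 (via fail)
pos 16 'b': at 6 (via fail)  emit P2@[15:16]
pos 17 'b': at 10  emit P2@[16:17]
pos 18 'a': at 4 (via fail)  emit P1@[18:18]
pos 19 'b': at 5 (via fail)
pos 20 'b': at 6  emit P2@[19:20]
pos 21 'b': at 10  emit P2@[20:21]
pos 22 'c': at 11  emit P5@[21:22]
pos 23 'a': at 12  emit P1@[23:23]
pos 24 'b': at 13  emit P4@[19:24]
pos 25 'b': at 6 (via fail)  emit P2@[24:25]
pos 26 'a': at 4 (via fail)  emit P1@[26:26]
pos 27 'a': at 4 (via fail)  emit P1@[27:27]
pos 28 'c': at 1 (via fail)
pos 29 'a': at 4 (via fail)  emit P1@[29:29]
pos 30 'c': at 1 (via fail)
pos 31 'b': at 2
pos 32 'c': at 3  emit P0@[30:32],P5@[31:32]
pos 33 'c': at 1 (via fail)
pos 34 'c': at 1 (via fail)
pos 35 'b': at 2
pos 36 'c': at 3  emit P0@[34:36],P5@[35:36]
pos 37 'b': at 2 (via fail)
pos 38 'b': at 6 (via fail)  emit P2@[37:38]
pos 39 'b': at 10  emit P2@[38:39]
pos 40 'c': at 11  emit P5@[39:40]

Matches: [[4,1],[6,2],[6,3],[7,2],[8,2],[9,2],[10,2],[11,5],[12,1],[13,4],[14,5],[16,2],[17,2],[18,1],[20,2],[21,2],[22,5],[23,1],[24,4],[25,2],[26,1],[27,1],[29,1],[32,0],[32,5],[36,0],[36,5],[38,2],[39,2],[40,5]]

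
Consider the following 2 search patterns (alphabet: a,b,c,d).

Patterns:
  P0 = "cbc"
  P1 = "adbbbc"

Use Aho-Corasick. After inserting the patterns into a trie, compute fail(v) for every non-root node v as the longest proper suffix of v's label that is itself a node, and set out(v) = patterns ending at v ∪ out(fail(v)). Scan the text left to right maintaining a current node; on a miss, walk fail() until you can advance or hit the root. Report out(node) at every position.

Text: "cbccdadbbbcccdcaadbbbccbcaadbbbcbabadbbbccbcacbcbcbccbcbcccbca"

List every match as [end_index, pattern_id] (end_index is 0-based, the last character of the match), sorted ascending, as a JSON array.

Build automaton:
Trie (insert patterns):
  0='ε' goto a→4 c→1
  1='c' goto b→2
  2='cb' goto c→3
  3='cbc' goto ·  ←P0
  4='a' goto d→5
  5='ad' goto b→6
  6='adb' goto b→7
  7='adbb' goto b→8
  8='adbbb' goto c→9
  9='adbbbc' goto ·  ←P1

Failure links (BFS by depth):
  fail(1) 'c': from fail(0)=0 chase 'c': 0 ⇒ 0;  out=∅∪out(0)=∅
  fail(4) 'a': from fail(0)=0 chase 'a': 0 ⇒ 0;  out=∅∪out(0)=∅
  fail(2) 'cb': from fail(1)=0 chase 'b': 0 ⇒ 0;  out=∅∪out(0)=∅
  fail(5) 'ad': from fail(4)=0 chase 'd': 0 ⇒ 0;  out=∅∪out(0)=∅
  fail(3) 'cbc': from fail(2)=0 chase 'c': 0 ⇒ 1;  out={0}∪out(1)={0}
  fail(6) 'adb': from fail(5)=0 chase 'b': 0 ⇒ 0;  out=∅∪out(0)=∅
  fail(7) 'adbb': from fail(6)=0 chase 'b': 0 ⇒ 0;  out=∅∪out(0)=∅
  fail(8) 'adbbb': from fail(7)=0 chase 'b': 0 ⇒ 0;  out=∅∪out(0)=∅
  fail(9) 'adbbbc': from fail(8)=0 chase 'c': 0 ⇒ 1;  out={1}∪out(1)={1}

Scan:
[0] read 'c'  n0⇒n1
[1] read 'b'  n1⇒n2
[2] read 'c'  n2⇒n3  ** P0@[0:2]
[3] read 'c'  n3⇒n1 (fail-walked)
[4] read 'd'  n1⇒n0 (fail-walked)
[5] read 'a'  n0⇒n4
[6] read 'd'  n4⇒n5
[7] read 'b'  n5⇒n6
[8] read 'b'  n6⇒n7
[9] read 'b'  n7⇒n8
[10] read 'c'  n8⇒n9  ** P1@[5:10]
[11] read 'c'  n9⇒n1 (fail-walked)
[12] read 'c'  n1⇒n1 (fail-walked)
[13] read 'd'  n1⇒n0 (fail-walked)
[14] read 'c'  n0⇒n1
[15] read 'a'  n1⇒n4 (fail-walked)
[16] read 'a'  n4⇒n4 (fail-walked)
[17] read 'd'  n4⇒n5
[18] read 'b'  n5⇒n6
[19] read 'b'  n6⇒n7
[20] read 'b'  n7⇒n8
[21] read 'c'  n8⇒n9  ** P1@[16:21]
[22] read 'c'  n9⇒n1 (fail-walked)
[23] read 'b'  n1⇒n2
[24] read 'c'  n2⇒n3  ** P0@[22:24]
[25] read 'a'  n3⇒n4 (fail-walked)
[26] read 'a'  n4⇒n4 (fail-walked)
[27] read 'd'  n4⇒n5
[28] read 'b'  n5⇒n6
[29] read 'b'  n6⇒n7
[30] read 'b'  n7⇒n8
[31] read 'c'  n8⇒n9  ** P1@[26:31]
[32] read 'b'  n9⇒n2 (fail-walked)
[33] read 'a'  n2⇒n4 (fail-walked)
[34] read 'b'  n4⇒n0 (fail-walked)
[35] read 'a'  n0⇒n4
[36] read 'd'  n4⇒n5
[37] read 'b'  n5⇒n6
[38] read 'b'  n6⇒n7
[39] read 'b'  n7⇒n8
[40] read 'c'  n8⇒n9  ** P1@[35:40]
[41] read 'c'  n9⇒n1 (fail-walked)
[42] read 'b'  n1⇒n2
[43] read 'c'  n2⇒n3  ** P0@[41:43]
[44] read 'a'  n3⇒n4 (fail-walked)
[45] read 'c'  n4⇒n1 (fail-walked)
[46] read 'b'  n1⇒n2
[47] read 'c'  n2⇒n3  ** P0@[45:47]
[48] read 'b'  n3⇒n2 (fail-walked)
[49] read 'c'  n2⇒n3  ** P0@[47:49]
[50] read 'b'  n3⇒n2 (fail-walked)
[51] read 'c'  n2⇒n3  ** P0@[49:51]
[52] read 'c'  n3⇒n1 (fail-walked)
[53] read 'b'  n1⇒n2
[54] read 'c'  n2⇒n3  ** P0@[52:54]
[55] read 'b'  n3⇒n2 (fail-walked)
[56] read 'c'  n2⇒n3  ** P0@[54:56]
[57] read 'c'  n3⇒n1 (fail-walked)
[58] read 'c'  n1⇒n1 (fail-walked)
[59] read 'b'  n1⇒n2
[60] read 'c'  n2⇒n3  ** P0@[58:60]
[61] read 'a'  n3⇒n4 (fail-walked)

Matches: [[2,0],[10,1],[21,1],[24,0],[31,1],[40,1],[43,0],[47,0],[49,0],[51,0],[54,0],[56,0],[60,0]]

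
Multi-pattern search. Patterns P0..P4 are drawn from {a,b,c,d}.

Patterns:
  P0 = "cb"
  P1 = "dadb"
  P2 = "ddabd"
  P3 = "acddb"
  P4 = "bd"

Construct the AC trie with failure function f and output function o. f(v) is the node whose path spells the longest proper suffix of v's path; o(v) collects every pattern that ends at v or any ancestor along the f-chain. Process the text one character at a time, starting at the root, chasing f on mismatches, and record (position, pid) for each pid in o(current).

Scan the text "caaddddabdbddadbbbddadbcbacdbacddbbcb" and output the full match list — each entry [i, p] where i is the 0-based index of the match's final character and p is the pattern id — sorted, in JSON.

Build automaton:
Trie (insert patterns):
  0='ε' goto a→11 b→16 c→1 d→3
  1='c' goto b→2
  2='cb' goto ·  ←P0
  3='d' goto a→4 d→7
  4='da' goto d→5
  5='dad' goto b→6
  6='dadb' goto ·  ←P1
  7='dd' goto a→8
  8='dda' goto b→9
  9='ddab' goto d→10
  10='ddabd' goto ·  ←P2
  11='a' goto c→12
  12='ac' goto d→13
  13='acd' goto d→14
  14='acdd' goto b→15
  15='acddb' goto ·  ←P3
  16='b' goto d→17
  17='bd' goto ·  ←P4

Failure links (BFS by depth):
  n1('c'): parent n0 fail=0; on 'c' 0 → fail=0;  out ∅∪∅=∅
  n3('d'): parent n0 fail=0; on 'd' 0 → fail=0;  out ∅∪∅=∅
  n11('a'): parent n0 fail=0; on 'a' 0 → fail=0;  out ∅∪∅=∅
  n16('b'): parent n0 fail=0; on 'b' 0 → fail=0;  out ∅∪∅=∅
  n2('cb'): parent n1 fail=0; on 'b' 0 → fail=16;  out {0}∪∅={0}
  n4('da'): parent n3 fail=0; on 'a' 0 → fail=11;  out ∅∪∅=∅
  n7('dd'): parent n3 fail=0; on 'd' 0 → fail=3;  out ∅∪∅=∅
  n12('ac'): parent n11 fail=0; on 'c' 0 → fail=1;  out ∅∪∅=∅
  n17('bd'): parent n16 fail=0; on 'd' 0 → fail=3;  out {4}∪∅={4}
  n5('dad'): parent n4 fail=11; on 'd' 11→0 → fail=3;  out ∅∪∅=∅
  n8('dda'): parent n7 fail=3; on 'a' 3 → fail=4;  out ∅∪∅=∅
  n13('acd'): parent n12 fail=1; on 'd' 1→0 → fail=3;  out ∅∪∅=∅
  n6('dadb'): parent n5 fail=3; on 'b' 3→0 → fail=16;  out {1}∪∅={1}
  n9('ddab'): parent n8 fail=4; on 'b' 4→11→0 → fail=16;  out ∅∪∅=∅
  n14('acdd'): parent n13 fail=3; on 'd' 3 → fail=7;  out ∅∪∅=∅
  n10('ddabd'): parent n9 fail=16; on 'd' 16 → fail=17;  out {2}∪{4}={2,4}
  n15('acddb'): parent n14 fail=7; on 'b' 7→3→0 → fail=16;  out {3}∪∅={3}

Scan:
pos 0 'c': at 1
pos 1 'a': at 11 (fail-walked)
pos 2 'a': at 11 (fail-walked)
pos 3 'd': at 3 (fail-walked)
pos 4 'd': at 7
pos 5 'd': at 7 (fail-walked)
pos 6 'd': at 7 (fail-walked)
pos 7 'a': at 8
pos 8 'b': at 9
pos 9 'd': at 10  ** P2@[5:9],P4@[8:9]
pos 10 'b': at 16 (fail-walked)
pos 11 'd': at 17  ** P4@[10:11]
pos 12 'd': at 7 (fail-walked)
pos 13 'a': at 8
pos 14 'd': at 5 (fail-walked)
pos 15 'b': at 6  ** P1@[12:15]
pos 16 'b': at 16 (fail-walked)
pos 17 'b': at 16 (fail-walked)
pos 18 'd': at 17  ** P4@[17:18]
pos 19 'd': at 7 (fail-walked)
pos 20 'a': at 8
pos 21 'd': at 5 (fail-walked)
pos 22 'b': at 6  ** P1@[19:22]
pos 23 'c': at 1 (fail-walked)
pos 24 'b': at 2  ** P0@[23:24]
pos 25 'a': at 11 (fail-walked)
pos 26 'c': at 12
pos 27 'd': at 13
pos 28 'b': at 16 (fail-walked)
pos 29 'a': at 11 (fail-walked)
pos 30 'c': at 12
pos 31 'd': at 13
pos 32 'd': at 14
pos 33 'b': at 15  ** P3@[29:33]
pos 34 'b': at 16 (fail-walked)
pos 35 'c': at 1 (fail-walked)
pos 36 'b': at 2  ** P0@[35:36]

All matches (sorted): [[9,2],[9,4],[11,4],[15,1],[18,4],[22,1],[24,0],[33,3],[36,0]]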